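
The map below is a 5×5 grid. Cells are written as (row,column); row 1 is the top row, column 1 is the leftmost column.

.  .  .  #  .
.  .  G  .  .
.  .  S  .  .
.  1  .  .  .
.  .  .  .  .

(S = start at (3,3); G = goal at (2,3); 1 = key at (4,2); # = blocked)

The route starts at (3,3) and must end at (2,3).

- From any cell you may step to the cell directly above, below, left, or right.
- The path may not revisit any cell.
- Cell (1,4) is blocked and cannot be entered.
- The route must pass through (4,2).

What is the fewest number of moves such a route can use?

5

Any route passes through (4,2) somewhere between (3,3) and (2,3). Summing Manhattan distances along the two legs ((3,3) → (4,2) → (2,3)) gives a lower bound of 2 + 3 = 5 moves.
A route of 5 moves achieves this: (3,3) → (4,3) → (4,2) → (3,2) → (2,2) → (2,3).
Since 5 matches the lower bound, it is optimal.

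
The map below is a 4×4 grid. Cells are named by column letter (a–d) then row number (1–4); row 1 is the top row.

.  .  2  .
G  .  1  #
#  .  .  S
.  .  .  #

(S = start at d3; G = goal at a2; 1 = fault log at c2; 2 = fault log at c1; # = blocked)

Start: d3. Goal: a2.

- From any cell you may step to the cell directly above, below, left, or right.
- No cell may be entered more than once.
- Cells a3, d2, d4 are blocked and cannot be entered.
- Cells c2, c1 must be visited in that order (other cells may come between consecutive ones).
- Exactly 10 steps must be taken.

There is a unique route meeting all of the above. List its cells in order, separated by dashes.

The waypoints must appear in the order c2, c1, with no cell reused.
Route from d3: left 1 to c3, down 1 to c4, left 1 to b4, up 2 to b2, right 1 to c2, up 1 to c1, left 2 to a1, down 1 to a2 — 10 moves in all.
Check: order respected (1 at step 6, 2 at step 7); 10 moves as required.

d3 - c3 - c4 - b4 - b3 - b2 - c2 - c1 - b1 - a1 - a2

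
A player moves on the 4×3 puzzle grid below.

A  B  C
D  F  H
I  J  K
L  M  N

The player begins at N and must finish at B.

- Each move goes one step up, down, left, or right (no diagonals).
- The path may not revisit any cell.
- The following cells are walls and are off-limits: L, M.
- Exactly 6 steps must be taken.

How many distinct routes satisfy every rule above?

5

Need simple routes of exactly 6 moves from N to B (Manhattan distance 4, so 1 moves are spent on a detour and 1 undoing it).
Enumerating: N K H F D A B | N K J F D A B | N K J F H C B | N K J I D A B | N K J I D F B.
That gives 5 routes.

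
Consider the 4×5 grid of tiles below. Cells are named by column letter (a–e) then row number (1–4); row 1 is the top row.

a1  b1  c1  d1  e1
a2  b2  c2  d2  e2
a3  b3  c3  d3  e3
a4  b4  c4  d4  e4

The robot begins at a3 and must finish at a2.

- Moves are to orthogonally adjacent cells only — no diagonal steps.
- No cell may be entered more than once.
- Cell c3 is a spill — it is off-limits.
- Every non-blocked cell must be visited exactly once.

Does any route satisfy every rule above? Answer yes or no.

no

Colour the cells like a checkerboard: each orthogonal step flips colour, so a Hamiltonian route alternates colours. Here there are 9 cells of one colour and 10 of the other, with start on the opposite colour to the goal — the counts and endpoints can't be arranged into an alternating sequence of length 19, so no Hamiltonian route exists.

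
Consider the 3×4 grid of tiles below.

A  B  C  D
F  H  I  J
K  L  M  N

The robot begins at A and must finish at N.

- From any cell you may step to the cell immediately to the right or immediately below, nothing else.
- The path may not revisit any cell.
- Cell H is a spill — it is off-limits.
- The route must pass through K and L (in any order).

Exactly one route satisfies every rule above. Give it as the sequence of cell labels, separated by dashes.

Moves only go right or down, so the column and row indices never decrease.
Route from A: 2× down (reaching K), 3× right (reaching N) — 5 moves in all.
Check: all required cells visited.

A - F - K - L - M - N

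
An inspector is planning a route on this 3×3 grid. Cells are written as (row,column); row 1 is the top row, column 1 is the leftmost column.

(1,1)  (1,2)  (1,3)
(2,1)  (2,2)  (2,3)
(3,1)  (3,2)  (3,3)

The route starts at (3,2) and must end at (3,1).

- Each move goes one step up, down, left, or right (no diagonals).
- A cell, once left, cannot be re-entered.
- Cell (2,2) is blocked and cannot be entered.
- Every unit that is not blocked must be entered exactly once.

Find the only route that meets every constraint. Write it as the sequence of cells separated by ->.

Need to visit all 8 open cells exactly once, starting at (3,2) and ending at (3,1).
Cell (2,3) has only two open neighbours ((1,3) and (3,3)), so the path must pass straight through it: one of those is the cell it's entered from and the other is where it exits.
Route from (3,2): right 1 to (3,3), up 2 to (1,3), left 2 to (1,1), down 2 to (3,1) — 7 moves in all.
Check: all 8 open cells covered.

(3,2) -> (3,3) -> (2,3) -> (1,3) -> (1,2) -> (1,1) -> (2,1) -> (3,1)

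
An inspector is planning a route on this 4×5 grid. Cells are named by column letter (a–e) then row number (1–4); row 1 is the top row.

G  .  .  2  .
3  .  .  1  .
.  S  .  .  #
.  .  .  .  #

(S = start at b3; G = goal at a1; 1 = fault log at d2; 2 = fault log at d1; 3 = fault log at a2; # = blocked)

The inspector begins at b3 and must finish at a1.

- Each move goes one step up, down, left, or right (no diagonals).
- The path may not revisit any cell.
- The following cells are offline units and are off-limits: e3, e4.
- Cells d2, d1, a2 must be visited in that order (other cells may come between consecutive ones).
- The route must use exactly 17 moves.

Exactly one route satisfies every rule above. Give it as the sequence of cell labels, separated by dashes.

The waypoints must appear in the order d2, d1, a2, with no cell reused.
Route from b3: left 1 to a3, down 1 to a4, right 3 to d4, up 1 to d3, left 1 to c3, up 1 to c2, right 2 to e2, up 1 to e1, left 3 to b1, down 1 to b2, left 1 to a2, up 1 to a1 — 17 moves in all.
Check: order respected (1 at step 9, 2 at step 12, 3 at step 16); 17 moves as required.

b3 - a3 - a4 - b4 - c4 - d4 - d3 - c3 - c2 - d2 - e2 - e1 - d1 - c1 - b1 - b2 - a2 - a1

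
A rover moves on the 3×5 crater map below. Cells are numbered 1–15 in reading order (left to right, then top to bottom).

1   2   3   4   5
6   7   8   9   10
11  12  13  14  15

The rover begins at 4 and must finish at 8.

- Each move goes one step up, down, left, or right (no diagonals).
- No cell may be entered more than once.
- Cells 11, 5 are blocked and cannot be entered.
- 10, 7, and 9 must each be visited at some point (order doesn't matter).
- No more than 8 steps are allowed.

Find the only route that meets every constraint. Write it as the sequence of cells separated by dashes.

4 - 9 - 10 - 15 - 14 - 13 - 12 - 7 - 8

Any route must reach 10, 7, and 9 and still end at 8 within 8 moves, so the order of the required stops is forced.
Route from 4: down to 9, right to 10, down to 15, 3× left (reaching 12), up to 7, right to 8 — 8 moves in all.
Check: all required cells visited; 8 ≤ 8 moves.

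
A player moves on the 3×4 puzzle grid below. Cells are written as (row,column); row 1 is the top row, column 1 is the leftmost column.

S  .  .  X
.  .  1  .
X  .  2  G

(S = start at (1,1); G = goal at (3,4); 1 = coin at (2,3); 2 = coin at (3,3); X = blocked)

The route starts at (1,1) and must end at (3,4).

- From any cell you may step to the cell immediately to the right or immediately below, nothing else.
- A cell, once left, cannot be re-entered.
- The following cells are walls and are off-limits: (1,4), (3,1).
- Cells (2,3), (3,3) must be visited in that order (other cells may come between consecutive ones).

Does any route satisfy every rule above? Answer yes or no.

yes

One route that works: (1,1) → (2,1) → (2,2) → (2,3) → (3,3) → (3,4).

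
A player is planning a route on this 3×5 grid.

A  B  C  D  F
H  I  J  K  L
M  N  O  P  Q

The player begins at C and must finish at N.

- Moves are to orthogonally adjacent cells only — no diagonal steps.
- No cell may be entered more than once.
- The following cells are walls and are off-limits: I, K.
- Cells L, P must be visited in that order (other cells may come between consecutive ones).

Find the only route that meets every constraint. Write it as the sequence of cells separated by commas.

The waypoints must appear in the order L, P, with no cell reused.
Route from C: 2× right (reaching F), 2× down (reaching Q), 3× left (reaching N) — 7 moves in all.
Check: order respected (L at step 3, P at step 5).

C, D, F, L, Q, P, O, N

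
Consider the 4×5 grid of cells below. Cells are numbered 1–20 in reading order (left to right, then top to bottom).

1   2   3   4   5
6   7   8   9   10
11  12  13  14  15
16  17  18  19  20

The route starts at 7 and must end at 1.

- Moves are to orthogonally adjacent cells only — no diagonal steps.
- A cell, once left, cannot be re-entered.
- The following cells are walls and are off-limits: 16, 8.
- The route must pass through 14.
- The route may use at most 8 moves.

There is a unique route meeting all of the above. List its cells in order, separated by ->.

The 8-move cap with required stops at 14 leaves no slack for detours.
Route from 7: down to 12, 2× right (reaching 14), 2× up (reaching 4), 3× left (reaching 1) — 8 moves in all.
Check: all required cells visited; 8 ≤ 8 moves.

7 -> 12 -> 13 -> 14 -> 9 -> 4 -> 3 -> 2 -> 1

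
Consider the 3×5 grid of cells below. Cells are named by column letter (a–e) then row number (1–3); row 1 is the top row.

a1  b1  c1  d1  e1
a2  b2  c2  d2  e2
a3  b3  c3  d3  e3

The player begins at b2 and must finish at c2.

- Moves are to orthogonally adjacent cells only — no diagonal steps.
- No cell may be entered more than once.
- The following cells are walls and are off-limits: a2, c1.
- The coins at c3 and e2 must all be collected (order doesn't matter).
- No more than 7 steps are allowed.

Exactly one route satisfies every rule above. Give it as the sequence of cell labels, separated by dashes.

The 7-move cap with required stops at c3, e2 leaves no slack for detours.
Route from b2: down 1 to b3, right 3 to e3, up 1 to e2, left 2 to c2 — 7 moves in all.
Check: all required cells visited; 7 ≤ 7 moves.

b2 - b3 - c3 - d3 - e3 - e2 - d2 - c2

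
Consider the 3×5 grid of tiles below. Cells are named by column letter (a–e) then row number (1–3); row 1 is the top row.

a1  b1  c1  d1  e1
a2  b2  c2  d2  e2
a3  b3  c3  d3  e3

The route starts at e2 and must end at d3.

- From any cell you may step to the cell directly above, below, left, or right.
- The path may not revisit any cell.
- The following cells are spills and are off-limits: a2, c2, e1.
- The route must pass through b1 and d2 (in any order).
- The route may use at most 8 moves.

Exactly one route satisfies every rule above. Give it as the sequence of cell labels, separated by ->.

e2 -> d2 -> d1 -> c1 -> b1 -> b2 -> b3 -> c3 -> d3

Any route must reach b1 and d2 and still end at d3 within 8 moves, so the order of the required stops is forced.
Route from e2: left 1 to d2, up 1 to d1, left 2 to b1, down 2 to b3, right 2 to d3 — 8 moves in all.
Check: all required cells visited; 8 ≤ 8 moves.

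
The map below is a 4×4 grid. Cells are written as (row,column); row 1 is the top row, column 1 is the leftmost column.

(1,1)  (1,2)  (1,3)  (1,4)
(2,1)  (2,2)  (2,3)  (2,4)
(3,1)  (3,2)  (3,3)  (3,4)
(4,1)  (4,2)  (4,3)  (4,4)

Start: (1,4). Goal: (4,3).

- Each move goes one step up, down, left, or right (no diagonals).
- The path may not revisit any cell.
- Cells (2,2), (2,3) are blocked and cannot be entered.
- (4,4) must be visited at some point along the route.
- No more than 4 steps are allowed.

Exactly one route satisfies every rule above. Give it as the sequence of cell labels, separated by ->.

(1,4) -> (2,4) -> (3,4) -> (4,4) -> (4,3)

The 4-move cap with required stops at (4,4) leaves no slack for detours.
Route from (1,4): down 3 to (4,4), left 1 to (4,3) — 4 moves in all.
Check: all required cells visited; 4 ≤ 4 moves.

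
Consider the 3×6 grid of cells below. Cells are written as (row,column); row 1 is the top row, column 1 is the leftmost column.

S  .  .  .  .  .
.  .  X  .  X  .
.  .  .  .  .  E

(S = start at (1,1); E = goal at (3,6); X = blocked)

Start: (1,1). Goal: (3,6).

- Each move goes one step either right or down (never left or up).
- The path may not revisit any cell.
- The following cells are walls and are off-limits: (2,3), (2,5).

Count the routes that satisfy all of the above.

5

A right/down-only route from (1,1) to (3,6) makes exactly 2 down-moves and 5 right-moves in some order.
With no other constraints that would be C(7,2) = 21 routes.
Subtract routes through each blocked cell (inclusion–exclusion for overlaps): − through (2,3): 12 − through (2,5): 10 + through (2,3)&(2,5): 6 → 5.
That gives 5 routes.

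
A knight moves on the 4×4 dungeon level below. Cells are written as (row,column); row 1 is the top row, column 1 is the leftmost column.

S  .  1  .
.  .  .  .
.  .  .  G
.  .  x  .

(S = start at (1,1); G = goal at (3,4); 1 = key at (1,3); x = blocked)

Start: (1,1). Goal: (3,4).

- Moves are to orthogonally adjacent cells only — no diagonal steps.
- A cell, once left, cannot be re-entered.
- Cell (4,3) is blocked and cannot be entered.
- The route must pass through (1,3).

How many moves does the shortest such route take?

5

Any route passes through (1,3) somewhere between (1,1) and (3,4). Summing Manhattan distances along the two legs ((1,1) → (1,3) → (3,4)) gives a lower bound of 2 + 3 = 5 moves.
A route of 5 moves achieves this: (1,1) → (1,2) → (1,3) → (2,3) → (3,3) → (3,4).
Since 5 matches the lower bound, it is optimal.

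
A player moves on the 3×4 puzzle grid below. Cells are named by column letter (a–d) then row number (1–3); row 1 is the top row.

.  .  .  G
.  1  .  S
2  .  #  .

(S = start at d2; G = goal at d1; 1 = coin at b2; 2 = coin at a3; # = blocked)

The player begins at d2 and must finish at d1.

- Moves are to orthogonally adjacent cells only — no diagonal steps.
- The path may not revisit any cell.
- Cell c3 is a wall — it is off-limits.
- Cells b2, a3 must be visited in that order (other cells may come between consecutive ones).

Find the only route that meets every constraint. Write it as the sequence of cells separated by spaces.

d2 c2 b2 b3 a3 a2 a1 b1 c1 d1

The waypoints must appear in the order b2, a3, with no cell reused.
Route from d2: 2× left (reaching b2), down to b3, left to a3, 2× up (reaching a1), 3× right (reaching d1) — 9 moves in all.
Check: order respected (1 at step 2, 2 at step 4).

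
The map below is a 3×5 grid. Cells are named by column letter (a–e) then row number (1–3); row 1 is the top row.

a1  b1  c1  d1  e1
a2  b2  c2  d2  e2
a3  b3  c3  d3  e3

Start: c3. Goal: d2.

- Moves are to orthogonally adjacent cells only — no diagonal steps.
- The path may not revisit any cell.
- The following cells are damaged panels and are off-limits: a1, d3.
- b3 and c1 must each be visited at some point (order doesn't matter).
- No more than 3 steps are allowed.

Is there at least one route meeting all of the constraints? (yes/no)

no

Even ignoring the no-revisit rule, getting from c3 to d2, taking the cheapest ordering c3 → b3 → c1 → d2 needs at least 1 + 3 + 2 = 6 moves (Manhattan distance per leg), which exceeds the 3-move limit.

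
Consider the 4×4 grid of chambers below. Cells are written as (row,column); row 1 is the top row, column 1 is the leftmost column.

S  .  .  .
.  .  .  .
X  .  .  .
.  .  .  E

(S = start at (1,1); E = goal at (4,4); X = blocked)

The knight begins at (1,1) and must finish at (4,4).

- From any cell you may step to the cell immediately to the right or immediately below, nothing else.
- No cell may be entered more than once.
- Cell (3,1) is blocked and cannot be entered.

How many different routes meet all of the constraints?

16

A right/down-only route from (1,1) to (4,4) makes exactly 3 down-moves and 3 right-moves in some order.
With no other constraints that would be C(6,3) = 20 routes.
Subtract routes through each blocked cell (inclusion–exclusion for overlaps): − through (3,1): 4 → 16.
That gives 16 routes.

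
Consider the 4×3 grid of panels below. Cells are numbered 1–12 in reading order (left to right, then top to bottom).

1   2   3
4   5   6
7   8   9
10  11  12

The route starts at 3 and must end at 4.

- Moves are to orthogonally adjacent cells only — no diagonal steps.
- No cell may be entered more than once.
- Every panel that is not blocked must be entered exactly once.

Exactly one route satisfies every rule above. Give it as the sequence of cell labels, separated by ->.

Need to visit all 12 open cells exactly once, starting at 3 and ending at 4.
Cell 12 has only two open neighbours (9 and 11), so the path must pass straight through it: one of those is the cell it's entered from and the other is where it exits.
Route from 3: down 3 to 12, left 2 to 10, up 1 to 7, right 1 to 8, up 2 to 2, left 1 to 1, down 1 to 4 — 11 moves in all.
Check: all 12 open cells covered.

3 -> 6 -> 9 -> 12 -> 11 -> 10 -> 7 -> 8 -> 5 -> 2 -> 1 -> 4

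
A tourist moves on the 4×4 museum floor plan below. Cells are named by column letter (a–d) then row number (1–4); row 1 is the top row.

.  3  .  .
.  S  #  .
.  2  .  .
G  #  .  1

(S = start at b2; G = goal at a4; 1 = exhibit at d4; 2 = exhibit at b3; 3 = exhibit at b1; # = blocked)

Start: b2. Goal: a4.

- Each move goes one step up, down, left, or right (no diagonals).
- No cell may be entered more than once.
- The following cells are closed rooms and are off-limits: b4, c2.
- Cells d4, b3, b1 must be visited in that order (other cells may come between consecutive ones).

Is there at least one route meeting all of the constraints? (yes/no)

Ignoring the required order, 3 revisit-free routes from b2 to a4 pass through all of d4, b3, and b1; the waypoint orders that occur are b1 → d4 → b3 (2); b3 → d4 → b1 (1) — never d4 → b3 → b1.

no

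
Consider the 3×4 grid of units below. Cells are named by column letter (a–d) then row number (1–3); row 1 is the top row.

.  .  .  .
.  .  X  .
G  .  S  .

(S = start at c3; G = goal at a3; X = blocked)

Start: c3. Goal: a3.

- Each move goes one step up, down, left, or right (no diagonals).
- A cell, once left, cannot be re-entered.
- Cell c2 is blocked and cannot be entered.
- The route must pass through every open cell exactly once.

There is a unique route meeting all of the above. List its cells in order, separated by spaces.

c3 d3 d2 d1 c1 b1 a1 a2 b2 b3 a3

Need to visit all 11 open cells exactly once, starting at c3 and ending at a3.
Cell d3 has only two open neighbours (d2 and c3), so the path must pass straight through it: one of those is the cell it's entered from and the other is where it exits.
Route from c3: right to d3, 2× up (reaching d1), 3× left (reaching a1), down to a2, right to b2, down to b3, left to a3 — 10 moves in all.
Check: all 11 open cells covered.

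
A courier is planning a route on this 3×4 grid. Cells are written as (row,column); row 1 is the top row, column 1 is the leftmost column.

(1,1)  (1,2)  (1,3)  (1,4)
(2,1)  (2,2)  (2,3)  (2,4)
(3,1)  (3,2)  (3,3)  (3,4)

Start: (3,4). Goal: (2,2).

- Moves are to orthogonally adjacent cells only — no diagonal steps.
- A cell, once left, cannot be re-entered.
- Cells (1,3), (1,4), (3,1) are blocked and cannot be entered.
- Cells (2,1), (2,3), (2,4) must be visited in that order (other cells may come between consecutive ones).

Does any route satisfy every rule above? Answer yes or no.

Every way from (3,4) to (2,1) runs through (2,2) — but (2,2) is where the route must end, so it would be entered once on the way to (2,1) and again at the finish.

no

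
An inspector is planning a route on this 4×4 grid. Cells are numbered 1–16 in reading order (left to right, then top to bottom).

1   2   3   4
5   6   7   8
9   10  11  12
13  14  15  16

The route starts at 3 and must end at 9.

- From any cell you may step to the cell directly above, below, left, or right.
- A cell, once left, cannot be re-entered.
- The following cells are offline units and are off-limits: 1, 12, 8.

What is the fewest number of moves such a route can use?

4

The Manhattan distance from 3 to 9 is |1−3| + |3−1| = 4, so at least 4 moves are needed.
A route of 4 moves achieves this: 3 → 7 → 11 → 10 → 9.
Since 4 matches the lower bound, it is optimal.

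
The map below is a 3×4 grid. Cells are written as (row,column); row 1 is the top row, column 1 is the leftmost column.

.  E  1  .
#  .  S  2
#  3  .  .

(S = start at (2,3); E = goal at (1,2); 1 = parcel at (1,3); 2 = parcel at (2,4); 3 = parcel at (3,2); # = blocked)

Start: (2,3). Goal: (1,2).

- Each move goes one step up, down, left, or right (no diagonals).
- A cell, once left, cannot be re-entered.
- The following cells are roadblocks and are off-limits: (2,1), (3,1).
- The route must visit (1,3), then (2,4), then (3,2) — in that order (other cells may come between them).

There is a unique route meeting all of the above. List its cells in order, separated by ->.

(2,3) -> (1,3) -> (1,4) -> (2,4) -> (3,4) -> (3,3) -> (3,2) -> (2,2) -> (1,2)

The waypoints must appear in the order (1,3), (2,4), (3,2), with no cell reused.
Route from (2,3): up 1 to (1,3), right 1 to (1,4), down 2 to (3,4), left 2 to (3,2), up 2 to (1,2) — 8 moves in all.
Check: order respected (1 at step 1, 2 at step 3, 3 at step 6).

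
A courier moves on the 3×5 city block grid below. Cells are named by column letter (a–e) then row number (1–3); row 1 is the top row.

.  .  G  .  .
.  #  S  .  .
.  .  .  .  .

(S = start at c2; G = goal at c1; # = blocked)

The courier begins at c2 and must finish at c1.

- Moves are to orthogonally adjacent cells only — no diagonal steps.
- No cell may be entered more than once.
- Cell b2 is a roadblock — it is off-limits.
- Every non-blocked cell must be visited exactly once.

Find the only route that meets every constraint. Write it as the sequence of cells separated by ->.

Need to visit all 14 open cells exactly once, starting at c2 and ending at c1.
Cell e3 has only two open neighbours (e2 and d3), so the path must pass straight through it: one of those is the cell it's entered from and the other is where it exits.
Route from c2: right 1 to d2, up 1 to d1, right 1 to e1, down 2 to e3, left 4 to a3, up 2 to a1, right 2 to c1 — 13 moves in all.
Check: all 14 open cells covered.

c2 -> d2 -> d1 -> e1 -> e2 -> e3 -> d3 -> c3 -> b3 -> a3 -> a2 -> a1 -> b1 -> c1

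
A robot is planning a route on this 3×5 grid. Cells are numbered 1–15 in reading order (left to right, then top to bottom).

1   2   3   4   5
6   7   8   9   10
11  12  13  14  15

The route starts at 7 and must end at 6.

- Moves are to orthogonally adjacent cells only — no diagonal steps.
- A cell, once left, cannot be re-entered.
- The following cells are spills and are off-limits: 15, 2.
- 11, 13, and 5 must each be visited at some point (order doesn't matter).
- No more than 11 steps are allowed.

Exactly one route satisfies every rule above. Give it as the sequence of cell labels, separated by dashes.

The budget equals the shortest possible length, so every move has to be on a shortest route through the required cells.
Route from 7: right 1 to 8, up 1 to 3, right 2 to 5, down 1 to 10, left 1 to 9, down 1 to 14, left 3 to 11, up 1 to 6 — 11 moves in all.
Check: all required cells visited; 11 ≤ 11 moves.

7 - 8 - 3 - 4 - 5 - 10 - 9 - 14 - 13 - 12 - 11 - 6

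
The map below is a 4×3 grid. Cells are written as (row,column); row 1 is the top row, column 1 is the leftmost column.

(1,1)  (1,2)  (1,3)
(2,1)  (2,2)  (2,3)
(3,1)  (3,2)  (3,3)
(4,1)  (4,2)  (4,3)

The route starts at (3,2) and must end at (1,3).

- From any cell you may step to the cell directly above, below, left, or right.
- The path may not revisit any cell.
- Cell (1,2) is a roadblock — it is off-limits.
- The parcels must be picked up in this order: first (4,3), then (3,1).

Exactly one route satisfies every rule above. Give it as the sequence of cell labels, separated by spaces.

(3,2) (3,3) (4,3) (4,2) (4,1) (3,1) (2,1) (2,2) (2,3) (1,3)

The waypoints must appear in the order (4,3), (3,1), with no cell reused.
Route from (3,2): right to (3,3), down to (4,3), 2× left (reaching (4,1)), 2× up (reaching (2,1)), 2× right (reaching (2,3)), up to (1,3) — 9 moves in all.
Check: order respected ((4,3) at step 2, (3,1) at step 5).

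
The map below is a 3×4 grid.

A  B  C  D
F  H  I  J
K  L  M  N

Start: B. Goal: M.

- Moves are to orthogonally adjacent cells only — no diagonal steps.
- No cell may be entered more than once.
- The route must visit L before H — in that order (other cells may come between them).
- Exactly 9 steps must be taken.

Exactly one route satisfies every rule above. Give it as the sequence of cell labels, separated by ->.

B -> A -> F -> K -> L -> H -> I -> J -> N -> M

The waypoints must appear in the order L, H, with no cell reused.
Route from B: left 1 to A, down 2 to K, right 1 to L, up 1 to H, right 2 to J, down 1 to N, left 1 to M — 9 moves in all.
Check: order respected (L at step 4, H at step 5); 9 moves as required.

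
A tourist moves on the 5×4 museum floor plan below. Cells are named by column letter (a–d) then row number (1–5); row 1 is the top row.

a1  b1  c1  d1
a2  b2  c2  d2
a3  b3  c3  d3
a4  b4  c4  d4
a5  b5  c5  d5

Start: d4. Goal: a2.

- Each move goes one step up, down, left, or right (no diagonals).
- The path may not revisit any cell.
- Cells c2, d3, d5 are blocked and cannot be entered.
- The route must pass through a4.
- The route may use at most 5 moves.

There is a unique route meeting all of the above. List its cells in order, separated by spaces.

d4 c4 b4 a4 a3 a2

The budget equals the shortest possible length, so every move has to be on a shortest route through the required cells.
Route from d4: 3× left (reaching a4), 2× up (reaching a2) — 5 moves in all.
Check: all required cells visited; 5 ≤ 5 moves.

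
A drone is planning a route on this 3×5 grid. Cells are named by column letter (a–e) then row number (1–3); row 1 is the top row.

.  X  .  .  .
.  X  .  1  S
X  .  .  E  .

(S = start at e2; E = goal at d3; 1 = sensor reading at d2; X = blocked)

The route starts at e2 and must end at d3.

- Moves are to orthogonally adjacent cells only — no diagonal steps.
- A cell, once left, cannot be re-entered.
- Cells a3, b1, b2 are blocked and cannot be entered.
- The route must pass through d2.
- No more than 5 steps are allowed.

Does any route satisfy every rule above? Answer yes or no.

yes

One route that works: e2 → d2 → d3.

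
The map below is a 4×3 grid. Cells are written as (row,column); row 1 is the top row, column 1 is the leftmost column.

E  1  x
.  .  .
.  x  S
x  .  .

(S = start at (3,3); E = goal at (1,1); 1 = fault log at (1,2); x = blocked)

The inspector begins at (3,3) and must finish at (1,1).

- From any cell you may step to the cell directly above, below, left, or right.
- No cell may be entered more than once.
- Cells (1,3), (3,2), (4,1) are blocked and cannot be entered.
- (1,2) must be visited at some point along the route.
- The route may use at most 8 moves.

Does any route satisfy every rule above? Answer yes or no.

One route that works: (3,3) → (2,3) → (2,2) → (1,2) → (1,1).

yes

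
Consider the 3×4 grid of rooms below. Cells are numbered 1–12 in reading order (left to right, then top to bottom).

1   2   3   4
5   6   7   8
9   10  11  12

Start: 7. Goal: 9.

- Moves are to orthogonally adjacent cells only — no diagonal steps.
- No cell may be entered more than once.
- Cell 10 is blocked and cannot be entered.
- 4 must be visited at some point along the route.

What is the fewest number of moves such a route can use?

7

Any route passes through 4 somewhere between 7 and 9. Summing Manhattan distances along the two legs (7 → 4 → 9) gives a lower bound of 2 + 5 = 7 moves.
A route of 7 moves achieves this: 7 → 8 → 4 → 3 → 2 → 6 → 5 → 9.
Since 7 matches the lower bound, it is optimal.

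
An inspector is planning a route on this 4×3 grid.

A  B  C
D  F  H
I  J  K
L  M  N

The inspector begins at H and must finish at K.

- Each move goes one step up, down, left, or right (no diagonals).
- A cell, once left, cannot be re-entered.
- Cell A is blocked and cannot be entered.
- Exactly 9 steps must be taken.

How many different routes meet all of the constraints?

Need simple routes of exactly 9 moves from H to K (Manhattan distance 1, so 4 moves are spent on a detour and 4 undoing it).
Enumerating: H C B F J I L M N K | H C B F D I L M J K | H C B F D I L M N K | H C B F D I J M N K.
That gives 4 routes.

4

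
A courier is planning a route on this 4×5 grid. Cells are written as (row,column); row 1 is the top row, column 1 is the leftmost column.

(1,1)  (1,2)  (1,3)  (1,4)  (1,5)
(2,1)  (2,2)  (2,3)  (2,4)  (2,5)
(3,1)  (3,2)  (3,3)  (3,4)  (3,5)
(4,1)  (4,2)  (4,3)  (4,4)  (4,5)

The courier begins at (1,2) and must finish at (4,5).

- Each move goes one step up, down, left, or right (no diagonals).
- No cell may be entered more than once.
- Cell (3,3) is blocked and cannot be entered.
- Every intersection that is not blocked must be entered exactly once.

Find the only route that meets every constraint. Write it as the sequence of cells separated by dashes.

Need to visit all 19 open cells exactly once, starting at (1,2) and ending at (4,5).
Cell (1,1) has only two open neighbours ((2,1) and (1,2)), so the path must pass straight through it: one of those is the cell it's entered from and the other is where it exits.
Route from (1,2): left to (1,1), down to (2,1), right to (2,2), down to (3,2), left to (3,1), down to (4,1), 3× right (reaching (4,4)), 2× up (reaching (2,4)), left to (2,3), up to (1,3), 2× right (reaching (1,5)), 3× down (reaching (4,5)) — 18 moves in all.
Check: all 19 open cells covered.

(1,2) - (1,1) - (2,1) - (2,2) - (3,2) - (3,1) - (4,1) - (4,2) - (4,3) - (4,4) - (3,4) - (2,4) - (2,3) - (1,3) - (1,4) - (1,5) - (2,5) - (3,5) - (4,5)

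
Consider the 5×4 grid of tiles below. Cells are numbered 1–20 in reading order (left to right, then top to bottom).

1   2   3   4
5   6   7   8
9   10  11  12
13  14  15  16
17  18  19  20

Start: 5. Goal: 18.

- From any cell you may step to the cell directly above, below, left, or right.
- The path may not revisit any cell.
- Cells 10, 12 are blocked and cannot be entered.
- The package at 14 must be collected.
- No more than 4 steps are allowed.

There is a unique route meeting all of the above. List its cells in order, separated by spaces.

Any route must reach 14 and still end at 18 within 4 moves, so the order of the required stops is forced.
Route from 5: down 2 to 13, right 1 to 14, down 1 to 18 — 4 moves in all.
Check: all required cells visited; 4 ≤ 4 moves.

5 9 13 14 18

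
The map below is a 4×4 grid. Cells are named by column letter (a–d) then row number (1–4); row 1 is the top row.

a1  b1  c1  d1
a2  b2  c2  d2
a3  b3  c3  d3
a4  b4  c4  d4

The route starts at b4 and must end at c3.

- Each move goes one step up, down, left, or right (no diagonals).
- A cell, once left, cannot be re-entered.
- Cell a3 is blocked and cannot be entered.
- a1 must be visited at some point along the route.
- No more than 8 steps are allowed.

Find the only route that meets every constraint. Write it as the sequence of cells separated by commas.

b4, b3, b2, a2, a1, b1, c1, c2, c3

The budget equals the shortest possible length, so every move has to be on a shortest route through the required cells.
Route from b4: up 2 to b2, left 1 to a2, up 1 to a1, right 2 to c1, down 2 to c3 — 8 moves in all.
Check: all required cells visited; 8 ≤ 8 moves.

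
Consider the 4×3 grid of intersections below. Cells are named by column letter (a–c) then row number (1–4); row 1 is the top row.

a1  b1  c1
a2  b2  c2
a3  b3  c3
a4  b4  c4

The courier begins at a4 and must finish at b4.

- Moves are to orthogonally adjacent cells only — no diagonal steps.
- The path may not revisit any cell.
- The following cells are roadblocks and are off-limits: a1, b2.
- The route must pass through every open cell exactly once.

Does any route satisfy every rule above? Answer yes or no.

Cell b1 has only one open neighbour but is neither the start nor the goal, so a Hamiltonian route would have to both enter and leave it through the same neighbour — impossible without revisiting.

no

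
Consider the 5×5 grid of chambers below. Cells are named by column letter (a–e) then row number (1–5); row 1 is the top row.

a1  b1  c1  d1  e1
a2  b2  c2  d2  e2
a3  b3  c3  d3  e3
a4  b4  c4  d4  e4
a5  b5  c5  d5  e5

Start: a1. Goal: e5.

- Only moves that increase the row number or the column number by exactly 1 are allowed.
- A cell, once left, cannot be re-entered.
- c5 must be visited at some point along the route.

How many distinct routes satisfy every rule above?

A right/down-only route from a1 to e5 makes exactly 4 down-moves and 4 right-moves in some order.
With no other constraints that would be C(8,4) = 70 routes.
Split at c5 and multiply the segment counts: a1→c5: 15; c5→e5: 1; product = 15.
That gives 15 routes.

15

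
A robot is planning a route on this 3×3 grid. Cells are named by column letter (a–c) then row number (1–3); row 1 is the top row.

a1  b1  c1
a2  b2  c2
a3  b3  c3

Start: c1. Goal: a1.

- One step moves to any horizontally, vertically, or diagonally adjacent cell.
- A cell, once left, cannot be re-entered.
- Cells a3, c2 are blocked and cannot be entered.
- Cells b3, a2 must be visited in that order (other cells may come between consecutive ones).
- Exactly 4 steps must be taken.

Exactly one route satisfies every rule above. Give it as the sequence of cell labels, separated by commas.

c1, b2, b3, a2, a1

The waypoints must appear in the order b3, a2, with no cell reused.
Route from c1: down-left 1 to b2, down 1 to b3, up-left 1 to a2, up 1 to a1 — 4 moves in all.
Check: order respected (b3 at step 2, a2 at step 3); 4 moves as required.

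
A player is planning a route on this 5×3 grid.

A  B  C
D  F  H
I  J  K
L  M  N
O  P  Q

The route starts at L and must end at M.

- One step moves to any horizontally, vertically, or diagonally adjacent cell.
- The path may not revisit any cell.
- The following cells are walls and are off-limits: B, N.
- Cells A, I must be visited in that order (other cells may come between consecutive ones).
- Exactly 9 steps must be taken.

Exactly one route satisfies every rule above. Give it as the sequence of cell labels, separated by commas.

The waypoints must appear in the order A, I, with no cell reused.
Route from L: up-right to J, right to K, 2× up (reaching C), down-left to F, up-left to A, 2× down (reaching I), down-right to M — 9 moves in all.
Check: order respected (A at step 6, I at step 8); 9 moves as required.

L, J, K, H, C, F, A, D, I, M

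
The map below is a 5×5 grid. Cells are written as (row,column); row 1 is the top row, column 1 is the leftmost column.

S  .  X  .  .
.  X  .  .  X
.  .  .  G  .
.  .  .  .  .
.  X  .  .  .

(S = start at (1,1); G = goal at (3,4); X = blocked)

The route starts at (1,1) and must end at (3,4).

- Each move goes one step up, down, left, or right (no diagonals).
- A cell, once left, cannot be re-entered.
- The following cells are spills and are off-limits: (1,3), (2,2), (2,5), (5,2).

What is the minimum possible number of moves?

5

The Manhattan distance from (1,1) to (3,4) is |1−3| + |1−4| = 5, so at least 5 moves are needed.
A route of 5 moves achieves this: (1,1) → (2,1) → (3,1) → (3,2) → (3,3) → (3,4).
Since 5 matches the lower bound, it is optimal.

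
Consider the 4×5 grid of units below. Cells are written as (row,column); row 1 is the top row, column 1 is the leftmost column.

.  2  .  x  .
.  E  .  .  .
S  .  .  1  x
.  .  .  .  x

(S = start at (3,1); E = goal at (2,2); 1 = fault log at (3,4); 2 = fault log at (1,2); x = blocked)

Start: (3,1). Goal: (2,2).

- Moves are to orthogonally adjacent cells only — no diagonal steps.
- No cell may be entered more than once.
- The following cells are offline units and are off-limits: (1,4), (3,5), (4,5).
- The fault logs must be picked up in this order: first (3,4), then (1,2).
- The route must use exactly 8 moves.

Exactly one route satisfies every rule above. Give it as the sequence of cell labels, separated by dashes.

The waypoints must appear in the order (3,4), (1,2), with no cell reused.
Route from (3,1): 3× right (reaching (3,4)), up to (2,4), left to (2,3), up to (1,3), left to (1,2), down to (2,2) — 8 moves in all.
Check: order respected (1 at step 3, 2 at step 7); 8 moves as required.

(3,1) - (3,2) - (3,3) - (3,4) - (2,4) - (2,3) - (1,3) - (1,2) - (2,2)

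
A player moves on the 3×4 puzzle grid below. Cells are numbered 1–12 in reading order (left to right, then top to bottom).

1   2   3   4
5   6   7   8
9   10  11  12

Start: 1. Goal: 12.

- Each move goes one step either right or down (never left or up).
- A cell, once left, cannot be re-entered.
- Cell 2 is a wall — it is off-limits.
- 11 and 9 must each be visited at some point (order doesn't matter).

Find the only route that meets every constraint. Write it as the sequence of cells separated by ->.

1 -> 5 -> 9 -> 10 -> 11 -> 12

Moves only go right or down, so the column and row indices never decrease.
Route from 1: down 2 to 9, right 3 to 12 — 5 moves in all.
Check: all required cells visited.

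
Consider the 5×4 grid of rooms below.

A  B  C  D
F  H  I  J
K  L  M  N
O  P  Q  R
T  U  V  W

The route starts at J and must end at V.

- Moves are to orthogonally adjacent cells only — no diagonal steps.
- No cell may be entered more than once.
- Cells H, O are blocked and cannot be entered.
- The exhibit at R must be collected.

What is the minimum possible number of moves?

Any route passes through R somewhere between J and V. Summing Manhattan distances along the two legs (J → R → V) gives a lower bound of 2 + 2 = 4 moves.
A route of 4 moves achieves this: J → N → R → W → V.
Since 4 matches the lower bound, it is optimal.

4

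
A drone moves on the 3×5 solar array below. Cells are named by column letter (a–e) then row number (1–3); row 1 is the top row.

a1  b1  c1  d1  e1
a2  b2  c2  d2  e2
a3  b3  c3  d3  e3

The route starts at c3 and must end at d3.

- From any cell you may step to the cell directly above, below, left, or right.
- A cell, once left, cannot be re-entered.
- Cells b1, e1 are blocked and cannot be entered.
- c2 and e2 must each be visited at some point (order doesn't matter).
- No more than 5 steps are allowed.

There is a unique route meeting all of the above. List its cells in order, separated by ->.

c3 -> c2 -> d2 -> e2 -> e3 -> d3

Any route must reach c2 and e2 and still end at d3 within 5 moves, so the order of the required stops is forced.
Route from c3: up 1 to c2, right 2 to e2, down 1 to e3, left 1 to d3 — 5 moves in all.
Check: all required cells visited; 5 ≤ 5 moves.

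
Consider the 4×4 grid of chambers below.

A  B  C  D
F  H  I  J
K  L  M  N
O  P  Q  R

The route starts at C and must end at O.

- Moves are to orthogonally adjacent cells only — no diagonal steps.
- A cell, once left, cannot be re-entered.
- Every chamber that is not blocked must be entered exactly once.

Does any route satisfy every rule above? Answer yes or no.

yes

One route that works: C → D → J → N → R → Q → M → I → H → B → A → F → K → L → P → O.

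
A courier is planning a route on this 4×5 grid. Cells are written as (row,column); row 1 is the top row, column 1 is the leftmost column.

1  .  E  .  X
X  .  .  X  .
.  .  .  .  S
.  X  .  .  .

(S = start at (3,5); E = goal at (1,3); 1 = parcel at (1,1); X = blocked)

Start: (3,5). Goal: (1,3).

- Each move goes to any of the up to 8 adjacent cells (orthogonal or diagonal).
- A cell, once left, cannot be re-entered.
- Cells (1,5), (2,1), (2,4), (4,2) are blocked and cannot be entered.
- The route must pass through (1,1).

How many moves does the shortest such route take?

Any route passes through (1,1) somewhere between (3,5) and (1,3). Summing Chebyshev distances along the two legs ((3,5) → (1,1) → (1,3)) gives a lower bound of 4 + 2 = 6 moves.
A route of 6 moves achieves this: (3,5) → (3,4) → (2,3) → (1,2) → (1,1) → (2,2) → (1,3).
Since 6 matches the lower bound, it is optimal.

6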